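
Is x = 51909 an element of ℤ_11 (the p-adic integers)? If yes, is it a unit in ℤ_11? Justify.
x ∈ ℤ_11 but not a unit; v_11(x) = 3 > 0

ℤ_11 = {x ∈ ℚ_11 : v_11(x) ≥ 0} and ℤ_11^× = {x ∈ ℤ_11 : v_11(x) = 0}. Here v_11(51909) = v_11(num) − v_11(den) = 3; compare against these criteria.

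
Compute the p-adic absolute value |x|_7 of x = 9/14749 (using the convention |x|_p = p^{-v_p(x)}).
|9/14749|_7 = 343

Step 1 — compute v_7(x) by factoring powers of 7 out of the numerator and denominator: v_7(9/14749) = -3. Step 2 — apply |x|_p = p^{-v_p(x)} = 7^{3} = 343.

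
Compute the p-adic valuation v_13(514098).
v_13(514098) = 4

v_13(n) is the largest exponent k such that 13^k divides n. Factor out: 514098 = 13^4 · 18. (Sign doesn't affect v_p.) So v_13(514098) = 4.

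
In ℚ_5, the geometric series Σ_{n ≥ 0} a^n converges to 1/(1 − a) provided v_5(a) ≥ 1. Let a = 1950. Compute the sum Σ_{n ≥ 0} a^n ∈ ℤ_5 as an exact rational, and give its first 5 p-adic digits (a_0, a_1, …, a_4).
Σ a^n = 1/(1 − a) = -1/1949;  first 5 digits = (1, 0, 3, 0, 2)

v_5(a) = 2 ≥ 1, so the series converges in ℤ_5 to 1/(1 − a) = 1/(1 − 1950) = -1/1949. Expand this rational in ℤ_5: compute digits iteratively via d_i = x_i mod 5, x_{i+1} = (x_i − d_i)/5. The first 5 digits are (1, 0, 3, 0, 2).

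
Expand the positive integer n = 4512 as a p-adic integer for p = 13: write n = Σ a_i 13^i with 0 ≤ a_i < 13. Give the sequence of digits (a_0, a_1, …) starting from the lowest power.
(a_0, a_1, …) = (1, 9, 0, 2)

Repeated division by 13 gives the digits low-to-high: 4512 = 1 + 9·13^1 + 2·13^3. Digit sequence: (1, 9, 0, 2).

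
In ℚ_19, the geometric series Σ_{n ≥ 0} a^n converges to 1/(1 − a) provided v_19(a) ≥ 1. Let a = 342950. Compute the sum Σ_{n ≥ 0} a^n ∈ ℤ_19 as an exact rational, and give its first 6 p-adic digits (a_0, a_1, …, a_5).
Σ a^n = 1/(1 − a) = -1/342949;  first 6 digits = (1, 0, 0, 12, 2, 0)

v_19(a) = 3 ≥ 1, so the series converges in ℤ_19 to 1/(1 − a) = 1/(1 − 342950) = -1/342949. Expand this rational in ℤ_19: compute digits iteratively via d_i = x_i mod 19, x_{i+1} = (x_i − d_i)/19. The first 6 digits are (1, 0, 0, 12, 2, 0).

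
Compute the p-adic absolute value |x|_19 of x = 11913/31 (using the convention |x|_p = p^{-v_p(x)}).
|11913/31|_19 = 1/361

Step 1 — compute v_19(x) by factoring powers of 19 out of the numerator and denominator: v_19(11913/31) = 2. Step 2 — apply |x|_p = p^{-v_p(x)} = 19^{-2} = 1/361.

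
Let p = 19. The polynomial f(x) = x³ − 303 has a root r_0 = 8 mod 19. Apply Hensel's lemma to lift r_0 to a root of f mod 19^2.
r_1 = 84 (mod 361)

Hensel: r_{i+1} = r_i − f(r_i)/f′(r_i) mod 19^{i+2}, where f′(x) = 3x². Iterate:
  r_0 = 8 (mod 19)
  r_1 = 84 (mod 361)
Final: r = 84 with f(r) ≡ 0 mod 19^2.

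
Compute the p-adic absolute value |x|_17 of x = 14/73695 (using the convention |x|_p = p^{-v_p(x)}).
|14/73695|_17 = 4913

Step 1 — compute v_17(x) by factoring powers of 17 out of the numerator and denominator: v_17(14/73695) = -3. Step 2 — apply |x|_p = p^{-v_p(x)} = 17^{3} = 4913.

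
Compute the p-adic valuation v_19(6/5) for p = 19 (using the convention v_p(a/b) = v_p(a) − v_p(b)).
v_19(6/5) = 0

Factor powers of 19 from the numerator and denominator of the reduced fraction: 6 = 19^0 · 6 and 5 = 19^0 · 5. Apply v_p(a/b) = v_p(a) − v_p(b): v_19(6/5) = 0 − 0 = 0.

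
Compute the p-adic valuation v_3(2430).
v_3(2430) = 5

v_3(n) is the largest exponent k such that 3^k divides n. Factor out: 2430 = 3^5 · 10. (Sign doesn't affect v_p.) So v_3(2430) = 5.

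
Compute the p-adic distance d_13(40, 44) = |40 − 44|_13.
d_13(40, 44) = 1

Step 1 — x − y = 40 − 44 = -4. Step 2 — v_13(-4) = 0 (factor: -4 = −(13^0 · 4); the sign does not affect v_p). Step 3 — |x − y|_13 = 13^{0} = 1.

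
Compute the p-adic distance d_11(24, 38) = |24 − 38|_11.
d_11(24, 38) = 1

Step 1 — x − y = 24 − 38 = -14. Step 2 — v_11(-14) = 0 (factor: -14 = −(11^0 · 14); the sign does not affect v_p). Step 3 — |x − y|_11 = 11^{0} = 1.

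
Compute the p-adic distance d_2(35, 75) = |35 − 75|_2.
d_2(35, 75) = 1/8

Step 1 — x − y = 35 − 75 = -40. Step 2 — v_2(-40) = 3 (factor: -40 = −(2^3 · 5); the sign does not affect v_p). Step 3 — |x − y|_2 = 2^{-3} = 1/8.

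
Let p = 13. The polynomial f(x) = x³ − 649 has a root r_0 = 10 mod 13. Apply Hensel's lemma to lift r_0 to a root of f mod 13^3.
r_2 = 673 (mod 2197)

Hensel: r_{i+1} = r_i − f(r_i)/f′(r_i) mod 13^{i+2}, where f′(x) = 3x². Iterate:
  r_0 = 10 (mod 13)
  r_1 = 166 (mod 169)
  r_2 = 673 (mod 2197)
Final: r = 673 with f(r) ≡ 0 mod 13^3.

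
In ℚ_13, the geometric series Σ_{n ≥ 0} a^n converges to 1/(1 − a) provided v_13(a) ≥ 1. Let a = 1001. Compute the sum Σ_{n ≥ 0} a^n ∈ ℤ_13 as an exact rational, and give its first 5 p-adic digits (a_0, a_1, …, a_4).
Σ a^n = 1/(1 − a) = -1/1000;  first 5 digits = (1, 12, 6, 0, 2)

v_13(a) = 1 ≥ 1, so the series converges in ℤ_13 to 1/(1 − a) = 1/(1 − 1001) = -1/1000. Expand this rational in ℤ_13: compute digits iteratively via d_i = x_i mod 13, x_{i+1} = (x_i − d_i)/13. The first 5 digits are (1, 12, 6, 0, 2).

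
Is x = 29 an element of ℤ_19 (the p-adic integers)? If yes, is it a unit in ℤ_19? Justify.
x ∈ ℤ_19^× (unit); v_19(x) = 0

ℤ_19 = {x ∈ ℚ_19 : v_19(x) ≥ 0} and ℤ_19^× = {x ∈ ℤ_19 : v_19(x) = 0}. Here v_19(29) = v_19(num) − v_19(den) = 0; compare against these criteria.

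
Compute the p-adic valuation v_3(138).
v_3(138) = 1

v_3(n) is the largest exponent k such that 3^k divides n. Factor out: 138 = 3^1 · 46. (Sign doesn't affect v_p.) So v_3(138) = 1.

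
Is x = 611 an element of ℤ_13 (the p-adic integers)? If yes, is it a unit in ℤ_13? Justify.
x ∈ ℤ_13 but not a unit; v_13(x) = 1 > 0

ℤ_13 = {x ∈ ℚ_13 : v_13(x) ≥ 0} and ℤ_13^× = {x ∈ ℤ_13 : v_13(x) = 0}. Here v_13(611) = v_13(num) − v_13(den) = 1; compare against these criteria.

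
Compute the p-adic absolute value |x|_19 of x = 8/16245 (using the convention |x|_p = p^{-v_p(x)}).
|8/16245|_19 = 361

Step 1 — compute v_19(x) by factoring powers of 19 out of the numerator and denominator: v_19(8/16245) = -2. Step 2 — apply |x|_p = p^{-v_p(x)} = 19^{2} = 361.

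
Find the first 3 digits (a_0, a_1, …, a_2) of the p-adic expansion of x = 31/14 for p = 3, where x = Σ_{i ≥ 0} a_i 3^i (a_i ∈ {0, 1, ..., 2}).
(a_0, …, a_2) = (2, 2, 0)

v_3(31/14) = 0 (numerator and denominator both coprime to 3), so x ∈ ℤ_3^×. Compute digits iteratively via a_i = x_i mod 3, x_{i+1} = (x_i − a_i)/3, with x_0 = x:
  x_0 = 31/14;  a_0 = 2;  x_1 = (x_0 − 2)/3 = 1/14
  x_1 = 1/14;  a_1 = 2;  x_2 = (x_1 − 2)/3 = -9/14
  x_2 = -9/14;  a_2 = 0;  x_3 = (x_2 − 0)/3 = -3/14
Digits: (2, 2, 0).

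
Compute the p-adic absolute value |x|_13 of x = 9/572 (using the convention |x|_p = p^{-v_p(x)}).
|9/572|_13 = 13

Step 1 — compute v_13(x) by factoring powers of 13 out of the numerator and denominator: v_13(9/572) = -1. Step 2 — apply |x|_p = p^{-v_p(x)} = 13^{1} = 13.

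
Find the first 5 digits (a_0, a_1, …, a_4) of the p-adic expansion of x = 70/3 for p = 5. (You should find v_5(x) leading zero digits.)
(a_0, …, a_4) = (0, 3, 2, 3, 1)

v_5(70/3) = 1, so a_0 = ... = a_0 = 0. Factor out: x = 5^1 · u with u = 14/3 a unit in ℤ_5. Expand u iteratively via a_{v+i} = u_i mod 5, u_{i+1} = (u_i − a_{v+i})/5:
  u_0 = 14/3;  a_1 = 3;  u_1 = (u_0 − 3)/5 = 1/3
  u_1 = 1/3;  a_2 = 2;  u_2 = (u_1 − 2)/5 = -1/3
  u_2 = -1/3;  a_3 = 3;  u_3 = (u_2 − 3)/5 = -2/3
  u_3 = -2/3;  a_4 = 1;  u_4 = (u_3 − 1)/5 = -1/3
Digits: (0, 3, 2, 3, 1).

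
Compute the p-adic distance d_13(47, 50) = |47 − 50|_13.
d_13(47, 50) = 1

Step 1 — x − y = 47 − 50 = -3. Step 2 — v_13(-3) = 0 (factor: -3 = −(13^0 · 3); the sign does not affect v_p). Step 3 — |x − y|_13 = 13^{0} = 1.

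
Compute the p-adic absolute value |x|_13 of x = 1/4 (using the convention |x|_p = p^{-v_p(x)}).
|1/4|_13 = 1

Step 1 — compute v_13(x) by factoring powers of 13 out of the numerator and denominator: v_13(1/4) = 0. Step 2 — apply |x|_p = p^{-v_p(x)} = 13^{0} = 1.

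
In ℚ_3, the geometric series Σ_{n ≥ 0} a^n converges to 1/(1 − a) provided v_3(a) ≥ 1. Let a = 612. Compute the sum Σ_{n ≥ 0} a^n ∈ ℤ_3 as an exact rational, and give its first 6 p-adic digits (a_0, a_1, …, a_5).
Σ a^n = 1/(1 − a) = -1/611;  first 6 digits = (1, 0, 2, 1, 2, 1)

v_3(a) = 2 ≥ 1, so the series converges in ℤ_3 to 1/(1 − a) = 1/(1 − 612) = -1/611. Expand this rational in ℤ_3: compute digits iteratively via d_i = x_i mod 3, x_{i+1} = (x_i − d_i)/3. The first 6 digits are (1, 0, 2, 1, 2, 1).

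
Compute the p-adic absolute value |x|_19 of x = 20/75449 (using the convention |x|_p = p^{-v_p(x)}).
|20/75449|_19 = 6859

Step 1 — compute v_19(x) by factoring powers of 19 out of the numerator and denominator: v_19(20/75449) = -3. Step 2 — apply |x|_p = p^{-v_p(x)} = 19^{3} = 6859.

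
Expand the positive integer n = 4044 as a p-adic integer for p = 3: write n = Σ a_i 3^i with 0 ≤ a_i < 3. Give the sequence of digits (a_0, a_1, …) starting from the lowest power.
(a_0, a_1, …) = (0, 1, 2, 2, 1, 1, 2, 1)

Repeated division by 3 gives the digits low-to-high: 4044 = 1·3^1 + 2·3^2 + 2·3^3 + 1·3^4 + 1·3^5 + 2·3^6 + 1·3^7. Digit sequence: (0, 1, 2, 2, 1, 1, 2, 1).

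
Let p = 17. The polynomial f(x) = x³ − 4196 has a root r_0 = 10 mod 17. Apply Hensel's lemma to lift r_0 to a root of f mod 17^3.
r_2 = 1693 (mod 4913)

Hensel: r_{i+1} = r_i − f(r_i)/f′(r_i) mod 17^{i+2}, where f′(x) = 3x². Iterate:
  r_0 = 10 (mod 17)
  r_1 = 248 (mod 289)
  r_2 = 1693 (mod 4913)
Final: r = 1693 with f(r) ≡ 0 mod 17^3.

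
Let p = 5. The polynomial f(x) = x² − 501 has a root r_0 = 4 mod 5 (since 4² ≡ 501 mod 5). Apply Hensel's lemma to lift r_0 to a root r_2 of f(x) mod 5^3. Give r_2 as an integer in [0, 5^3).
r_2 = 124 (mod 125)

Hensel's recurrence: r_{i+1} = r_i − f(r_i)·(f′(r_i))^{-1} mod 5^{i+2}, with f′(x) = 2x. Iterate:
  r_0 = 4 (mod 5)
  r_1 = 24 (mod 25)
  r_2 = 124 (mod 125)
Final: r_2 = 124, and one checks f(r_2) ≡ 0 mod 5^3.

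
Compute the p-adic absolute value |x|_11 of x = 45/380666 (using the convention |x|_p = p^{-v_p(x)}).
|45/380666|_11 = 14641

Step 1 — compute v_11(x) by factoring powers of 11 out of the numerator and denominator: v_11(45/380666) = -4. Step 2 — apply |x|_p = p^{-v_p(x)} = 11^{4} = 14641.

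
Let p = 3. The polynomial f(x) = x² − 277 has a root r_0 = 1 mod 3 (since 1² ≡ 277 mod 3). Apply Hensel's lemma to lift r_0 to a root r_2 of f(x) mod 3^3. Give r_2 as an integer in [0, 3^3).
r_2 = 13 (mod 27)

Hensel's recurrence: r_{i+1} = r_i − f(r_i)·(f′(r_i))^{-1} mod 3^{i+2}, with f′(x) = 2x. Iterate:
  r_0 = 1 (mod 3)
  r_1 = 4 (mod 9)
  r_2 = 13 (mod 27)
Final: r_2 = 13, and one checks f(r_2) ≡ 0 mod 3^3.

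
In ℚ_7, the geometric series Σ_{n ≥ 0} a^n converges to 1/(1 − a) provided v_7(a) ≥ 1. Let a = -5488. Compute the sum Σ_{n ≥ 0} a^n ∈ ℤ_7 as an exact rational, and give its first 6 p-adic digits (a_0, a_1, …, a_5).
Σ a^n = 1/(1 − a) = 1/5489;  first 6 digits = (1, 0, 0, 5, 4, 6)

v_7(a) = 3 ≥ 1, so the series converges in ℤ_7 to 1/(1 − a) = 1/(1 − (-5488)) = 1/5489. Expand this rational in ℤ_7: compute digits iteratively via d_i = x_i mod 7, x_{i+1} = (x_i − d_i)/7. The first 6 digits are (1, 0, 0, 5, 4, 6).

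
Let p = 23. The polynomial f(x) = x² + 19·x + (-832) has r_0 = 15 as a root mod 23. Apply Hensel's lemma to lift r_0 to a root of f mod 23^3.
r_2 = 3649 (mod 12167)

Hensel: r_{i+1} = r_i − f(r_i)·(f′(r_i))^{-1} mod 23^{i+2}, f′(x) = 2x + 19. Iterate:
  r_0 = 15 (mod 23)
  r_1 = 475 (mod 529)
  r_2 = 3649 (mod 12167)
Final: r = 3649 satisfies f(r) ≡ 0 mod 23^3.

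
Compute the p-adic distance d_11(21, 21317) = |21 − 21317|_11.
d_11(21, 21317) = 1/1331

Step 1 — x − y = 21 − 21317 = -21296. Step 2 — v_11(-21296) = 3 (factor: -21296 = −(11^3 · 16); the sign does not affect v_p). Step 3 — |x − y|_11 = 11^{-3} = 1/1331.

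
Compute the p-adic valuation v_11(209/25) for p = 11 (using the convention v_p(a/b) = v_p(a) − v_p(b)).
v_11(209/25) = 1

Factor powers of 11 from the numerator and denominator of the reduced fraction: 209 = 11^1 · 19 and 25 = 11^0 · 25. Apply v_p(a/b) = v_p(a) − v_p(b): v_11(209/25) = 1 − 0 = 1.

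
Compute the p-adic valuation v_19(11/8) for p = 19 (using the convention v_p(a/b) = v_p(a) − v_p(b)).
v_19(11/8) = 0

Factor powers of 19 from the numerator and denominator of the reduced fraction: 11 = 19^0 · 11 and 8 = 19^0 · 8. Apply v_p(a/b) = v_p(a) − v_p(b): v_19(11/8) = 0 − 0 = 0.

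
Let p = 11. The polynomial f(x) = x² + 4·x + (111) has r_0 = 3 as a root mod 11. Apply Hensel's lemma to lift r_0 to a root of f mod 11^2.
r_1 = 14 (mod 121)

Hensel: r_{i+1} = r_i − f(r_i)·(f′(r_i))^{-1} mod 11^{i+2}, f′(x) = 2x + 4. Iterate:
  r_0 = 3 (mod 11)
  r_1 = 14 (mod 121)
Final: r = 14 satisfies f(r) ≡ 0 mod 11^2.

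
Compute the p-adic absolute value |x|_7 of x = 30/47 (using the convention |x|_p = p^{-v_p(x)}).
|30/47|_7 = 1

Step 1 — compute v_7(x) by factoring powers of 7 out of the numerator and denominator: v_7(30/47) = 0. Step 2 — apply |x|_p = p^{-v_p(x)} = 7^{0} = 1.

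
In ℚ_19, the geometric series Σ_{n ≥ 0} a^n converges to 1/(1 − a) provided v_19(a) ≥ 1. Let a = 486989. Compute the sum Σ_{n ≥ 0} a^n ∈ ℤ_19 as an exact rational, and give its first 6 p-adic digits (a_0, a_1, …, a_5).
Σ a^n = 1/(1 − a) = -1/486988;  first 6 digits = (1, 0, 0, 14, 3, 0)

v_19(a) = 3 ≥ 1, so the series converges in ℤ_19 to 1/(1 − a) = 1/(1 − 486989) = -1/486988. Expand this rational in ℤ_19: compute digits iteratively via d_i = x_i mod 19, x_{i+1} = (x_i − d_i)/19. The first 6 digits are (1, 0, 0, 14, 3, 0).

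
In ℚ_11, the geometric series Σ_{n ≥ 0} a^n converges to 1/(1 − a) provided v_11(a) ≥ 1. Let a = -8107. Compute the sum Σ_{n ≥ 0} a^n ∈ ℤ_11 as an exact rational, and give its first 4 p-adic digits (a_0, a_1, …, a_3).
Σ a^n = 1/(1 − a) = 1/8108;  first 4 digits = (1, 0, 10, 4)

v_11(a) = 2 ≥ 1, so the series converges in ℤ_11 to 1/(1 − a) = 1/(1 − (-8107)) = 1/8108. Expand this rational in ℤ_11: compute digits iteratively via d_i = x_i mod 11, x_{i+1} = (x_i − d_i)/11. The first 4 digits are (1, 0, 10, 4).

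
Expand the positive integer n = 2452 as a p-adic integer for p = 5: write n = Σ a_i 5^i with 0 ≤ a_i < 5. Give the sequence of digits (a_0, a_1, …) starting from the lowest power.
(a_0, a_1, …) = (2, 0, 3, 4, 3)

Repeated division by 5 gives the digits low-to-high: 2452 = 2 + 3·5^2 + 4·5^3 + 3·5^4. Digit sequence: (2, 0, 3, 4, 3).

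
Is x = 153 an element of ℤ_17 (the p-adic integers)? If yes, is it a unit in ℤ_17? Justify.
x ∈ ℤ_17 but not a unit; v_17(x) = 1 > 0

ℤ_17 = {x ∈ ℚ_17 : v_17(x) ≥ 0} and ℤ_17^× = {x ∈ ℤ_17 : v_17(x) = 0}. Here v_17(153) = v_17(num) − v_17(den) = 1; compare against these criteria.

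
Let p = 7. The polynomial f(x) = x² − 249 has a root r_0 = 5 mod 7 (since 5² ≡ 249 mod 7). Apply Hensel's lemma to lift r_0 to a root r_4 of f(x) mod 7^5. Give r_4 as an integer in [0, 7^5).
r_4 = 5339 (mod 16807)

Hensel's recurrence: r_{i+1} = r_i − f(r_i)·(f′(r_i))^{-1} mod 7^{i+2}, with f′(x) = 2x. Iterate:
  r_0 = 5 (mod 7)
  r_1 = 47 (mod 49)
  r_2 = 194 (mod 343)
  r_3 = 537 (mod 2401)
  r_4 = 5339 (mod 16807)
Final: r_4 = 5339, and one checks f(r_4) ≡ 0 mod 7^5.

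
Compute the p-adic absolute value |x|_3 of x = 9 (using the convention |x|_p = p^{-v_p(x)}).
|9|_3 = 1/9

Step 1 — compute v_3(x) by factoring powers of 3 out of the numerator and denominator: v_3(9) = 2. Step 2 — apply |x|_p = p^{-v_p(x)} = 3^{-2} = 1/9.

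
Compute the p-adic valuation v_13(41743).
v_13(41743) = 3

v_13(n) is the largest exponent k such that 13^k divides n. Factor out: 41743 = 13^3 · 19. (Sign doesn't affect v_p.) So v_13(41743) = 3.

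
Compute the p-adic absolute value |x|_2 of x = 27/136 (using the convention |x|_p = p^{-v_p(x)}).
|27/136|_2 = 8

Step 1 — compute v_2(x) by factoring powers of 2 out of the numerator and denominator: v_2(27/136) = -3. Step 2 — apply |x|_p = p^{-v_p(x)} = 2^{3} = 8.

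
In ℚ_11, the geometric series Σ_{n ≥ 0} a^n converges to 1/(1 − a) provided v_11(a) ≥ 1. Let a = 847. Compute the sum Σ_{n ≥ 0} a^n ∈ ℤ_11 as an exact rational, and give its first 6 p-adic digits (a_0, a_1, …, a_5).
Σ a^n = 1/(1 − a) = -1/846;  first 6 digits = (1, 0, 7, 0, 5, 4)

v_11(a) = 2 ≥ 1, so the series converges in ℤ_11 to 1/(1 − a) = 1/(1 − 847) = -1/846. Expand this rational in ℤ_11: compute digits iteratively via d_i = x_i mod 11, x_{i+1} = (x_i − d_i)/11. The first 6 digits are (1, 0, 7, 0, 5, 4).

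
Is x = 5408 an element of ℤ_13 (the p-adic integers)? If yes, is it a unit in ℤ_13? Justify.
x ∈ ℤ_13 but not a unit; v_13(x) = 2 > 0

ℤ_13 = {x ∈ ℚ_13 : v_13(x) ≥ 0} and ℤ_13^× = {x ∈ ℤ_13 : v_13(x) = 0}. Here v_13(5408) = v_13(num) − v_13(den) = 2; compare against these criteria.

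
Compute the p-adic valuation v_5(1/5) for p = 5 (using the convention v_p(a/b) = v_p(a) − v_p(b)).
v_5(1/5) = -1

Factor powers of 5 from the numerator and denominator of the reduced fraction: 1 = 5^0 · 1 and 5 = 5^1 · 1. Apply v_p(a/b) = v_p(a) − v_p(b): v_5(1/5) = 0 − 1 = -1.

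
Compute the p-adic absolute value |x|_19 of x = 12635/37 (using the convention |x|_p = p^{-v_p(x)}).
|12635/37|_19 = 1/361

Step 1 — compute v_19(x) by factoring powers of 19 out of the numerator and denominator: v_19(12635/37) = 2. Step 2 — apply |x|_p = p^{-v_p(x)} = 19^{-2} = 1/361.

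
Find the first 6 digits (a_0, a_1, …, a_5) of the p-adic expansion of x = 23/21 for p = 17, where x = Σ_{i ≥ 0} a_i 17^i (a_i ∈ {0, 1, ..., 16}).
(a_0, …, a_5) = (10, 10, 1, 8, 6, 15)

v_17(23/21) = 0 (numerator and denominator both coprime to 17), so x ∈ ℤ_17^×. Compute digits iteratively via a_i = x_i mod 17, x_{i+1} = (x_i − a_i)/17, with x_0 = x:
  x_0 = 23/21;  a_0 = 10;  x_1 = (x_0 − 10)/17 = -11/21
  x_1 = -11/21;  a_1 = 10;  x_2 = (x_1 − 10)/17 = -13/21
  x_2 = -13/21;  a_2 = 1;  x_3 = (x_2 − 1)/17 = -2/21
  x_3 = -2/21;  a_3 = 8;  x_4 = (x_3 − 8)/17 = -10/21
  x_4 = -10/21;  a_4 = 6;  x_5 = (x_4 − 6)/17 = -8/21
  x_5 = -8/21;  a_5 = 15;  x_6 = (x_5 − 15)/17 = -19/21
Digits: (10, 10, 1, 8, 6, 15).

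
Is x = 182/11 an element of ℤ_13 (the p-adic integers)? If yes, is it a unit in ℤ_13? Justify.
x ∈ ℤ_13 but not a unit; v_13(x) = 1 > 0

ℤ_13 = {x ∈ ℚ_13 : v_13(x) ≥ 0} and ℤ_13^× = {x ∈ ℤ_13 : v_13(x) = 0}. Here v_13(182/11) = v_13(num) − v_13(den) = 1; compare against these criteria.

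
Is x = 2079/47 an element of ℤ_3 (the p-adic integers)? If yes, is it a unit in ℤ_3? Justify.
x ∈ ℤ_3 but not a unit; v_3(x) = 3 > 0

ℤ_3 = {x ∈ ℚ_3 : v_3(x) ≥ 0} and ℤ_3^× = {x ∈ ℤ_3 : v_3(x) = 0}. Here v_3(2079/47) = v_3(num) − v_3(den) = 3; compare against these criteria.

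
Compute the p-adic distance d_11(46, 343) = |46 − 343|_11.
d_11(46, 343) = 1/11

Step 1 — x − y = 46 − 343 = -297. Step 2 — v_11(-297) = 1 (factor: -297 = −(11^1 · 27); the sign does not affect v_p). Step 3 — |x − y|_11 = 11^{-1} = 1/11.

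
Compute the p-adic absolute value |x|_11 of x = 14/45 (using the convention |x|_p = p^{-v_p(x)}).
|14/45|_11 = 1

Step 1 — compute v_11(x) by factoring powers of 11 out of the numerator and denominator: v_11(14/45) = 0. Step 2 — apply |x|_p = p^{-v_p(x)} = 11^{0} = 1.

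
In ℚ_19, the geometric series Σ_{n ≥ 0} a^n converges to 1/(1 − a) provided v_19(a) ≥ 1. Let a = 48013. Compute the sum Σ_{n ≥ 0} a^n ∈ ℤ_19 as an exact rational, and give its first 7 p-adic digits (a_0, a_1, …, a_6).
Σ a^n = 1/(1 − a) = -1/48012;  first 7 digits = (1, 0, 0, 7, 0, 0, 11)

v_19(a) = 3 ≥ 1, so the series converges in ℤ_19 to 1/(1 − a) = 1/(1 − 48013) = -1/48012. Expand this rational in ℤ_19: compute digits iteratively via d_i = x_i mod 19, x_{i+1} = (x_i − d_i)/19. The first 7 digits are (1, 0, 0, 7, 0, 0, 11).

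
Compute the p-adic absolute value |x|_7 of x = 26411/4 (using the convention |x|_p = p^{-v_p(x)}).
|26411/4|_7 = 1/2401

Step 1 — compute v_7(x) by factoring powers of 7 out of the numerator and denominator: v_7(26411/4) = 4. Step 2 — apply |x|_p = p^{-v_p(x)} = 7^{-4} = 1/2401.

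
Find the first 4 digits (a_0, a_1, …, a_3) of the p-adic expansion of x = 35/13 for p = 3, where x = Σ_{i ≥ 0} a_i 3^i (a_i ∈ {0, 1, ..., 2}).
(a_0, …, a_3) = (2, 0, 1, 2)

v_3(35/13) = 0 (numerator and denominator both coprime to 3), so x ∈ ℤ_3^×. Compute digits iteratively via a_i = x_i mod 3, x_{i+1} = (x_i − a_i)/3, with x_0 = x:
  x_0 = 35/13;  a_0 = 2;  x_1 = (x_0 − 2)/3 = 3/13
  x_1 = 3/13;  a_1 = 0;  x_2 = (x_1 − 0)/3 = 1/13
  x_2 = 1/13;  a_2 = 1;  x_3 = (x_2 − 1)/3 = -4/13
  x_3 = -4/13;  a_3 = 2;  x_4 = (x_3 − 2)/3 = -10/13
Digits: (2, 0, 1, 2).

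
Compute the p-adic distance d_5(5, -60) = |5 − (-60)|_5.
d_5(5, -60) = 1/5

Step 1 — x − y = 5 − (-60) = 65. Step 2 — v_5(65) = 1 (factor: 65 = (5^1 · 13); the sign does not affect v_p). Step 3 — |x − y|_5 = 5^{-1} = 1/5.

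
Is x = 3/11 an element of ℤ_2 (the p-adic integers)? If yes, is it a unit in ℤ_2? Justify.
x ∈ ℤ_2^× (unit); v_2(x) = 0

ℤ_2 = {x ∈ ℚ_2 : v_2(x) ≥ 0} and ℤ_2^× = {x ∈ ℤ_2 : v_2(x) = 0}. Here v_2(3/11) = v_2(num) − v_2(den) = 0; compare against these criteria.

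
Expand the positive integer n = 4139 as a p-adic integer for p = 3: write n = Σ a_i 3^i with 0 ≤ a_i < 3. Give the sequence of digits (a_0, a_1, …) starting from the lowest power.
(a_0, a_1, …) = (2, 2, 0, 0, 0, 2, 2, 1)

Repeated division by 3 gives the digits low-to-high: 4139 = 2 + 2·3^1 + 2·3^5 + 2·3^6 + 1·3^7. Digit sequence: (2, 2, 0, 0, 0, 2, 2, 1).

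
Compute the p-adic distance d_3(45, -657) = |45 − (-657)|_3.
d_3(45, -657) = 1/27

Step 1 — x − y = 45 − (-657) = 702. Step 2 — v_3(702) = 3 (factor: 702 = (3^3 · 26); the sign does not affect v_p). Step 3 — |x − y|_3 = 3^{-3} = 1/27.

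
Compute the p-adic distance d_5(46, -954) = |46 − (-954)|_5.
d_5(46, -954) = 1/125

Step 1 — x − y = 46 − (-954) = 1000. Step 2 — v_5(1000) = 3 (factor: 1000 = (5^3 · 8); the sign does not affect v_p). Step 3 — |x − y|_5 = 5^{-3} = 1/125.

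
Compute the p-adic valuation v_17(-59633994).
v_17(-59633994) = 5

v_17(n) is the largest exponent k such that 17^k divides n. Factor out: -59633994 = -17^5 · 42. (Sign doesn't affect v_p.) So v_17(-59633994) = 5.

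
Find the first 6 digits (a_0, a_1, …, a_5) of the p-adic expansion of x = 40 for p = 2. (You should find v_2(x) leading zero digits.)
(a_0, …, a_5) = (0, 0, 0, 1, 0, 1)

v_2(40) = 3, so a_0 = ... = a_2 = 0. Factor out: x = 2^3 · u with u = 5 a unit in ℤ_2. Expand u iteratively via a_{v+i} = u_i mod 2, u_{i+1} = (u_i − a_{v+i})/2:
  u_0 = 5;  a_3 = 1;  u_1 = (u_0 − 1)/2 = 2
  u_1 = 2;  a_4 = 0;  u_2 = (u_1 − 0)/2 = 1
  u_2 = 1;  a_5 = 1;  u_3 = (u_2 − 1)/2 = 0
Digits: (0, 0, 0, 1, 0, 1).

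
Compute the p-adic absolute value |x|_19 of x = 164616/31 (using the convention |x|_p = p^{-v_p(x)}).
|164616/31|_19 = 1/6859

Step 1 — compute v_19(x) by factoring powers of 19 out of the numerator and denominator: v_19(164616/31) = 3. Step 2 — apply |x|_p = p^{-v_p(x)} = 19^{-3} = 1/6859.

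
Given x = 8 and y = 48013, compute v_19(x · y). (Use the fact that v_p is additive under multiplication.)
v_19(384104) = 3

v_p(x) = 0 (factor: 8 = 19^0 · 8); v_p(y) = 3 (factor: 48013 = 19^3 · 7). Additivity: v_p(xy) = v_p(x) + v_p(y) = 0 + 3 = 3. (Direct check: xy = 384104 = 19^3 · (56).)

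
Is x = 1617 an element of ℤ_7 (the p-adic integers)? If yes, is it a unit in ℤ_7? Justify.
x ∈ ℤ_7 but not a unit; v_7(x) = 2 > 0

ℤ_7 = {x ∈ ℚ_7 : v_7(x) ≥ 0} and ℤ_7^× = {x ∈ ℤ_7 : v_7(x) = 0}. Here v_7(1617) = v_7(num) − v_7(den) = 2; compare against these criteria.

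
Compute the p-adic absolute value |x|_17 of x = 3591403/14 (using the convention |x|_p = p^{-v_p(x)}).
|3591403/14|_17 = 1/83521

Step 1 — compute v_17(x) by factoring powers of 17 out of the numerator and denominator: v_17(3591403/14) = 4. Step 2 — apply |x|_p = p^{-v_p(x)} = 17^{-4} = 1/83521.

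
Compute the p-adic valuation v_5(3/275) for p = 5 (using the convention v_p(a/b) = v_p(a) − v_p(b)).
v_5(3/275) = -2

Factor powers of 5 from the numerator and denominator of the reduced fraction: 3 = 5^0 · 3 and 275 = 5^2 · 11. Apply v_p(a/b) = v_p(a) − v_p(b): v_5(3/275) = 0 − 2 = -2.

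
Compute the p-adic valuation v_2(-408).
v_2(-408) = 3

v_2(n) is the largest exponent k such that 2^k divides n. Factor out: -408 = -2^3 · 51. (Sign doesn't affect v_p.) So v_2(-408) = 3.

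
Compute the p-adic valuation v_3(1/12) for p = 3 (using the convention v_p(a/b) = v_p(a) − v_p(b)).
v_3(1/12) = -1

Factor powers of 3 from the numerator and denominator of the reduced fraction: 1 = 3^0 · 1 and 12 = 3^1 · 4. Apply v_p(a/b) = v_p(a) − v_p(b): v_3(1/12) = 0 − 1 = -1.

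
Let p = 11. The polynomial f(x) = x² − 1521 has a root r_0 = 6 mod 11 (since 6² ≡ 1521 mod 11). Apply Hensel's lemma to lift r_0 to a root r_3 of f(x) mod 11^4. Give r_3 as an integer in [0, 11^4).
r_3 = 39 (mod 14641)

Hensel's recurrence: r_{i+1} = r_i − f(r_i)·(f′(r_i))^{-1} mod 11^{i+2}, with f′(x) = 2x. Iterate:
  r_0 = 6 (mod 11)
  r_1 = 39 (mod 121)
  r_2 = 39 (mod 1331)
  r_3 = 39 (mod 14641)
Final: r_3 = 39, and one checks f(r_3) ≡ 0 mod 11^4.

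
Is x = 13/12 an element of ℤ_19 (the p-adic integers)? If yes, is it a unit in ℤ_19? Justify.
x ∈ ℤ_19^× (unit); v_19(x) = 0

ℤ_19 = {x ∈ ℚ_19 : v_19(x) ≥ 0} and ℤ_19^× = {x ∈ ℤ_19 : v_19(x) = 0}. Here v_19(13/12) = v_19(num) − v_19(den) = 0; compare against these criteria.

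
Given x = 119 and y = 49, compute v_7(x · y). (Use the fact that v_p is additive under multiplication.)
v_7(5831) = 3

v_p(x) = 1 (factor: 119 = 7^1 · 17); v_p(y) = 2 (factor: 49 = 7^2 · 1). Additivity: v_p(xy) = v_p(x) + v_p(y) = 1 + 2 = 3. (Direct check: xy = 5831 = 7^3 · (17).)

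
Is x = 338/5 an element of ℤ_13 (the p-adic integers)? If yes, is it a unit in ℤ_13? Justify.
x ∈ ℤ_13 but not a unit; v_13(x) = 2 > 0

ℤ_13 = {x ∈ ℚ_13 : v_13(x) ≥ 0} and ℤ_13^× = {x ∈ ℤ_13 : v_13(x) = 0}. Here v_13(338/5) = v_13(num) − v_13(den) = 2; compare against these criteria.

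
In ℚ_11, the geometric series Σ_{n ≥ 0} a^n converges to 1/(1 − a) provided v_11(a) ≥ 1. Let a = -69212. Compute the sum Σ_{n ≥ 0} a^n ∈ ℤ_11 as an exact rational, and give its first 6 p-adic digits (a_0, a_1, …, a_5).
Σ a^n = 1/(1 − a) = 1/69213;  first 6 digits = (1, 0, 0, 3, 6, 10)

v_11(a) = 3 ≥ 1, so the series converges in ℤ_11 to 1/(1 − a) = 1/(1 − (-69212)) = 1/69213. Expand this rational in ℤ_11: compute digits iteratively via d_i = x_i mod 11, x_{i+1} = (x_i − d_i)/11. The first 6 digits are (1, 0, 0, 3, 6, 10).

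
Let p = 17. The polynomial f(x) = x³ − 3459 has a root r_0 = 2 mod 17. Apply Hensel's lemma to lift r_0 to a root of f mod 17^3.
r_2 = 988 (mod 4913)

Hensel: r_{i+1} = r_i − f(r_i)/f′(r_i) mod 17^{i+2}, where f′(x) = 3x². Iterate:
  r_0 = 2 (mod 17)
  r_1 = 121 (mod 289)
  r_2 = 988 (mod 4913)
Final: r = 988 with f(r) ≡ 0 mod 17^3.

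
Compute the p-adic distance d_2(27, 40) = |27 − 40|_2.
d_2(27, 40) = 1

Step 1 — x − y = 27 − 40 = -13. Step 2 — v_2(-13) = 0 (factor: -13 = −(2^0 · 13); the sign does not affect v_p). Step 3 — |x − y|_2 = 2^{0} = 1.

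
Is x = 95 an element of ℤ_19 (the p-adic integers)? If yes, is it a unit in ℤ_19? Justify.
x ∈ ℤ_19 but not a unit; v_19(x) = 1 > 0

ℤ_19 = {x ∈ ℚ_19 : v_19(x) ≥ 0} and ℤ_19^× = {x ∈ ℤ_19 : v_19(x) = 0}. Here v_19(95) = v_19(num) − v_19(den) = 1; compare against these criteria.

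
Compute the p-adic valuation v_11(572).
v_11(572) = 1

v_11(n) is the largest exponent k such that 11^k divides n. Factor out: 572 = 11^1 · 52. (Sign doesn't affect v_p.) So v_11(572) = 1.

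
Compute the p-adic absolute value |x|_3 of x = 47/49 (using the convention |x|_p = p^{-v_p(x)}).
|47/49|_3 = 1

Step 1 — compute v_3(x) by factoring powers of 3 out of the numerator and denominator: v_3(47/49) = 0. Step 2 — apply |x|_p = p^{-v_p(x)} = 3^{0} = 1.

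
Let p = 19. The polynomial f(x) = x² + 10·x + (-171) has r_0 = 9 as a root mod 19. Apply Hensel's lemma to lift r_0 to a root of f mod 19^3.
r_2 = 9 (mod 6859)

Hensel: r_{i+1} = r_i − f(r_i)·(f′(r_i))^{-1} mod 19^{i+2}, f′(x) = 2x + 10. Iterate:
  r_0 = 9 (mod 19)
  r_1 = 9 (mod 361)
  r_2 = 9 (mod 6859)
Final: r = 9 satisfies f(r) ≡ 0 mod 19^3.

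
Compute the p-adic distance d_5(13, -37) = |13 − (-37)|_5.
d_5(13, -37) = 1/25

Step 1 — x − y = 13 − (-37) = 50. Step 2 — v_5(50) = 2 (factor: 50 = (5^2 · 2); the sign does not affect v_p). Step 3 — |x − y|_5 = 5^{-2} = 1/25.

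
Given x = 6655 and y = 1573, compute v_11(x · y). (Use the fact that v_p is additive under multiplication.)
v_11(10468315) = 5

v_p(x) = 3 (factor: 6655 = 11^3 · 5); v_p(y) = 2 (factor: 1573 = 11^2 · 13). Additivity: v_p(xy) = v_p(x) + v_p(y) = 3 + 2 = 5. (Direct check: xy = 10468315 = 11^5 · (65).)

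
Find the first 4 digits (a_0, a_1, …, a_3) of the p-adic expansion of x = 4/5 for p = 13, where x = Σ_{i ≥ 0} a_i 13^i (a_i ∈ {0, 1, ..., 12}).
(a_0, …, a_3) = (6, 10, 7, 2)

v_13(4/5) = 0 (numerator and denominator both coprime to 13), so x ∈ ℤ_13^×. Compute digits iteratively via a_i = x_i mod 13, x_{i+1} = (x_i − a_i)/13, with x_0 = x:
  x_0 = 4/5;  a_0 = 6;  x_1 = (x_0 − 6)/13 = -2/5
  x_1 = -2/5;  a_1 = 10;  x_2 = (x_1 − 10)/13 = -4/5
  x_2 = -4/5;  a_2 = 7;  x_3 = (x_2 − 7)/13 = -3/5
  x_3 = -3/5;  a_3 = 2;  x_4 = (x_3 − 2)/13 = -1/5
Digits: (6, 10, 7, 2).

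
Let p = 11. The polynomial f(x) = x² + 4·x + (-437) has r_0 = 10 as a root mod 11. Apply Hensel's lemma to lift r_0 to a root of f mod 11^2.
r_1 = 98 (mod 121)

Hensel: r_{i+1} = r_i − f(r_i)·(f′(r_i))^{-1} mod 11^{i+2}, f′(x) = 2x + 4. Iterate:
  r_0 = 10 (mod 11)
  r_1 = 98 (mod 121)
Final: r = 98 satisfies f(r) ≡ 0 mod 11^2.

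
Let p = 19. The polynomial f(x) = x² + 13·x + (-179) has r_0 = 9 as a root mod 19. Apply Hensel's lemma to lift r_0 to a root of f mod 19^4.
r_3 = 51480 (mod 130321)

Hensel: r_{i+1} = r_i − f(r_i)·(f′(r_i))^{-1} mod 19^{i+2}, f′(x) = 2x + 13. Iterate:
  r_0 = 9 (mod 19)
  r_1 = 218 (mod 361)
  r_2 = 3467 (mod 6859)
  r_3 = 51480 (mod 130321)
Final: r = 51480 satisfies f(r) ≡ 0 mod 19^4.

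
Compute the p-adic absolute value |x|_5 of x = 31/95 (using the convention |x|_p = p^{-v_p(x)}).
|31/95|_5 = 5

Step 1 — compute v_5(x) by factoring powers of 5 out of the numerator and denominator: v_5(31/95) = -1. Step 2 — apply |x|_p = p^{-v_p(x)} = 5^{1} = 5.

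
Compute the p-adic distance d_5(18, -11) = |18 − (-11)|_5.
d_5(18, -11) = 1

Step 1 — x − y = 18 − (-11) = 29. Step 2 — v_5(29) = 0 (factor: 29 = (5^0 · 29); the sign does not affect v_p). Step 3 — |x − y|_5 = 5^{0} = 1.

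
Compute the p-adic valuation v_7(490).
v_7(490) = 2

v_7(n) is the largest exponent k such that 7^k divides n. Factor out: 490 = 7^2 · 10. (Sign doesn't affect v_p.) So v_7(490) = 2.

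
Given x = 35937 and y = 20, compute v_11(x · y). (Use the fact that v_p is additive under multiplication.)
v_11(718740) = 3

v_p(x) = 3 (factor: 35937 = 11^3 · 27); v_p(y) = 0 (factor: 20 = 11^0 · 20). Additivity: v_p(xy) = v_p(x) + v_p(y) = 3 + 0 = 3. (Direct check: xy = 718740 = 11^3 · (540).)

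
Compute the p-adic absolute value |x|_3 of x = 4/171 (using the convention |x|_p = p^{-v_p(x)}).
|4/171|_3 = 9

Step 1 — compute v_3(x) by factoring powers of 3 out of the numerator and denominator: v_3(4/171) = -2. Step 2 — apply |x|_p = p^{-v_p(x)} = 3^{2} = 9.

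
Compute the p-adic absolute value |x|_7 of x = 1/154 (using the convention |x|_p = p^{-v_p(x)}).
|1/154|_7 = 7

Step 1 — compute v_7(x) by factoring powers of 7 out of the numerator and denominator: v_7(1/154) = -1. Step 2 — apply |x|_p = p^{-v_p(x)} = 7^{1} = 7.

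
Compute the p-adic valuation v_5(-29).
v_5(-29) = 0

v_5(n) is the largest exponent k such that 5^k divides n. Factor out: -29 = -5^0 · 29. (Sign doesn't affect v_p.) So v_5(-29) = 0.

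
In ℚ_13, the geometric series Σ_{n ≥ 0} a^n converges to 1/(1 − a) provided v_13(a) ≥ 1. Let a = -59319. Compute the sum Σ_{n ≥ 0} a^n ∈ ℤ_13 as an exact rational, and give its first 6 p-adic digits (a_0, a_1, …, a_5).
Σ a^n = 1/(1 − a) = 1/59320;  first 6 digits = (1, 0, 0, 12, 10, 12)

v_13(a) = 3 ≥ 1, so the series converges in ℤ_13 to 1/(1 − a) = 1/(1 − (-59319)) = 1/59320. Expand this rational in ℤ_13: compute digits iteratively via d_i = x_i mod 13, x_{i+1} = (x_i − d_i)/13. The first 6 digits are (1, 0, 0, 12, 10, 12).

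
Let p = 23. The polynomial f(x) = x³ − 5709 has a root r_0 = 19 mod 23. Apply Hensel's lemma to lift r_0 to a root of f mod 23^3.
r_2 = 502 (mod 12167)

Hensel: r_{i+1} = r_i − f(r_i)/f′(r_i) mod 23^{i+2}, where f′(x) = 3x². Iterate:
  r_0 = 19 (mod 23)
  r_1 = 502 (mod 529)
  r_2 = 502 (mod 12167)
Final: r = 502 with f(r) ≡ 0 mod 23^3.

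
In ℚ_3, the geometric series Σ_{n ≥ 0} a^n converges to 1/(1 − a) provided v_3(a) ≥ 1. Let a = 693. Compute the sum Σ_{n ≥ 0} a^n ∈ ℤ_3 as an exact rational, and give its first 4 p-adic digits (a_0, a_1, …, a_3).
Σ a^n = 1/(1 − a) = -1/692;  first 4 digits = (1, 0, 2, 1)

v_3(a) = 2 ≥ 1, so the series converges in ℤ_3 to 1/(1 − a) = 1/(1 − 693) = -1/692. Expand this rational in ℤ_3: compute digits iteratively via d_i = x_i mod 3, x_{i+1} = (x_i − d_i)/3. The first 4 digits are (1, 0, 2, 1).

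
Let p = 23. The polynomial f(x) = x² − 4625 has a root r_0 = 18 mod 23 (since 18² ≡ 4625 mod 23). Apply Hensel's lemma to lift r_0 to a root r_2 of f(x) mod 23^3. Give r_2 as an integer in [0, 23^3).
r_2 = 8528 (mod 12167)

Hensel's recurrence: r_{i+1} = r_i − f(r_i)·(f′(r_i))^{-1} mod 23^{i+2}, with f′(x) = 2x. Iterate:
  r_0 = 18 (mod 23)
  r_1 = 64 (mod 529)
  r_2 = 8528 (mod 12167)
Final: r_2 = 8528, and one checks f(r_2) ≡ 0 mod 23^3.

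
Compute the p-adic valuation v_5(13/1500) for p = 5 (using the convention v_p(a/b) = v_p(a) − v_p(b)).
v_5(13/1500) = -3

Factor powers of 5 from the numerator and denominator of the reduced fraction: 13 = 5^0 · 13 and 1500 = 5^3 · 12. Apply v_p(a/b) = v_p(a) − v_p(b): v_5(13/1500) = 0 − 3 = -3.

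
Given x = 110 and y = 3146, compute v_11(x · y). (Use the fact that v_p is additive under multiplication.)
v_11(346060) = 3

v_p(x) = 1 (factor: 110 = 11^1 · 10); v_p(y) = 2 (factor: 3146 = 11^2 · 26). Additivity: v_p(xy) = v_p(x) + v_p(y) = 1 + 2 = 3. (Direct check: xy = 346060 = 11^3 · (260).)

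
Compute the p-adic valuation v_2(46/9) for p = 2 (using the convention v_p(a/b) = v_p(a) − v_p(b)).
v_2(46/9) = 1

Factor powers of 2 from the numerator and denominator of the reduced fraction: 46 = 2^1 · 23 and 9 = 2^0 · 9. Apply v_p(a/b) = v_p(a) − v_p(b): v_2(46/9) = 1 − 0 = 1.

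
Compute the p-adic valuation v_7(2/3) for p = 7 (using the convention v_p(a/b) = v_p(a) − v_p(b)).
v_7(2/3) = 0

Factor powers of 7 from the numerator and denominator of the reduced fraction: 2 = 7^0 · 2 and 3 = 7^0 · 3. Apply v_p(a/b) = v_p(a) − v_p(b): v_7(2/3) = 0 − 0 = 0.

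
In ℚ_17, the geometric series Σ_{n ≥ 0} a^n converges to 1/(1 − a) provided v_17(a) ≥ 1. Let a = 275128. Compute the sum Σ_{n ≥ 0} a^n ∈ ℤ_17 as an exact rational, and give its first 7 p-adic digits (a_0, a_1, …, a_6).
Σ a^n = 1/(1 − a) = -1/275127;  first 7 digits = (1, 0, 0, 5, 3, 0, 8)

v_17(a) = 3 ≥ 1, so the series converges in ℤ_17 to 1/(1 − a) = 1/(1 − 275128) = -1/275127. Expand this rational in ℤ_17: compute digits iteratively via d_i = x_i mod 17, x_{i+1} = (x_i − d_i)/17. The first 7 digits are (1, 0, 0, 5, 3, 0, 8).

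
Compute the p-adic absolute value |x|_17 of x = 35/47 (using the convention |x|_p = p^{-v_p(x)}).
|35/47|_17 = 1

Step 1 — compute v_17(x) by factoring powers of 17 out of the numerator and denominator: v_17(35/47) = 0. Step 2 — apply |x|_p = p^{-v_p(x)} = 17^{0} = 1.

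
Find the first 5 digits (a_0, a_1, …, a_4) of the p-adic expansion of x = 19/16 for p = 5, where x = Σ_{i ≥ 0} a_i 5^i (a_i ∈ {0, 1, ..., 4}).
(a_0, …, a_4) = (4, 1, 0, 4, 2)

v_5(19/16) = 0 (numerator and denominator both coprime to 5), so x ∈ ℤ_5^×. Compute digits iteratively via a_i = x_i mod 5, x_{i+1} = (x_i − a_i)/5, with x_0 = x:
  x_0 = 19/16;  a_0 = 4;  x_1 = (x_0 − 4)/5 = -9/16
  x_1 = -9/16;  a_1 = 1;  x_2 = (x_1 − 1)/5 = -5/16
  x_2 = -5/16;  a_2 = 0;  x_3 = (x_2 − 0)/5 = -1/16
  x_3 = -1/16;  a_3 = 4;  x_4 = (x_3 − 4)/5 = -13/16
  x_4 = -13/16;  a_4 = 2;  x_5 = (x_4 − 2)/5 = -9/16
Digits: (4, 1, 0, 4, 2).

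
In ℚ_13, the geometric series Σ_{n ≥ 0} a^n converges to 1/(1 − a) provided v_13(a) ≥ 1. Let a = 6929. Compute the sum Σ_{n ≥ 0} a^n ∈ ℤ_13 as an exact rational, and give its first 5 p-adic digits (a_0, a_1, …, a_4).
Σ a^n = 1/(1 − a) = -1/6928;  first 5 digits = (1, 0, 2, 3, 4)

v_13(a) = 2 ≥ 1, so the series converges in ℤ_13 to 1/(1 − a) = 1/(1 − 6929) = -1/6928. Expand this rational in ℤ_13: compute digits iteratively via d_i = x_i mod 13, x_{i+1} = (x_i − d_i)/13. The first 5 digits are (1, 0, 2, 3, 4).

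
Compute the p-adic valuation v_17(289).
v_17(289) = 2

v_17(n) is the largest exponent k such that 17^k divides n. Factor out: 289 = 17^2 · 1. (Sign doesn't affect v_p.) So v_17(289) = 2.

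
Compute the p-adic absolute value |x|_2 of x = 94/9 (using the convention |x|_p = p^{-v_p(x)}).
|94/9|_2 = 1/2

Step 1 — compute v_2(x) by factoring powers of 2 out of the numerator and denominator: v_2(94/9) = 1. Step 2 — apply |x|_p = p^{-v_p(x)} = 2^{-1} = 1/2.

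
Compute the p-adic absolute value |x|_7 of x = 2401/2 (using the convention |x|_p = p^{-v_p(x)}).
|2401/2|_7 = 1/2401

Step 1 — compute v_7(x) by factoring powers of 7 out of the numerator and denominator: v_7(2401/2) = 4. Step 2 — apply |x|_p = p^{-v_p(x)} = 7^{-4} = 1/2401.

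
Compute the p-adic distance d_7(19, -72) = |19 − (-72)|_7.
d_7(19, -72) = 1/7

Step 1 — x − y = 19 − (-72) = 91. Step 2 — v_7(91) = 1 (factor: 91 = (7^1 · 13); the sign does not affect v_p). Step 3 — |x − y|_7 = 7^{-1} = 1/7.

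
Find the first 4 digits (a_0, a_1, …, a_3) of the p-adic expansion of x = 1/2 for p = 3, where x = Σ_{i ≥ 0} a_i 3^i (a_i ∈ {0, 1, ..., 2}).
(a_0, …, a_3) = (2, 1, 1, 1)

v_3(1/2) = 0 (numerator and denominator both coprime to 3), so x ∈ ℤ_3^×. Compute digits iteratively via a_i = x_i mod 3, x_{i+1} = (x_i − a_i)/3, with x_0 = x:
  x_0 = 1/2;  a_0 = 2;  x_1 = (x_0 − 2)/3 = -1/2
  x_1 = -1/2;  a_1 = 1;  x_2 = (x_1 − 1)/3 = -1/2
  x_2 = -1/2;  a_2 = 1;  x_3 = (x_2 − 1)/3 = -1/2
  x_3 = -1/2;  a_3 = 1;  x_4 = (x_3 − 1)/3 = -1/2
Digits: (2, 1, 1, 1).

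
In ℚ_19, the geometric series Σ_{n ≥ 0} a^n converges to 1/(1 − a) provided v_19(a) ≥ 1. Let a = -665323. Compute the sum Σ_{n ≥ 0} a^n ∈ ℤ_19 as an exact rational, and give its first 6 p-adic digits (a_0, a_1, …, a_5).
Σ a^n = 1/(1 − a) = 1/665324;  first 6 digits = (1, 0, 0, 17, 13, 18)

v_19(a) = 3 ≥ 1, so the series converges in ℤ_19 to 1/(1 − a) = 1/(1 − (-665323)) = 1/665324. Expand this rational in ℤ_19: compute digits iteratively via d_i = x_i mod 19, x_{i+1} = (x_i − d_i)/19. The first 6 digits are (1, 0, 0, 17, 13, 18).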